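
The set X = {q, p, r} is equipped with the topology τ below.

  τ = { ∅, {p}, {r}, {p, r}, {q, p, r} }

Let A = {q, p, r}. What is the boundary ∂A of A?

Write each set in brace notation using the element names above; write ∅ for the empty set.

U open, U⊆A: ∅, {r}, {p}, {p, r}, {q, p, r}. int(A) = ⋃ = {q, p, r}
X∖A=∅, int(X∖A)=∅, hence cl(A)={q, p, r}
∂A: remove int from cl → ∅

∅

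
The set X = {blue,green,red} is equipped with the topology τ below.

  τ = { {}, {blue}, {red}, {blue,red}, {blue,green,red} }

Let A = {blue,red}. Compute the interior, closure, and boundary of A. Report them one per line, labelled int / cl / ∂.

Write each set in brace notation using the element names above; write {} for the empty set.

int(A) = {blue,red}
cl(A)  = {blue,green,red}
∂A     = {green}

U open, U⊆A: {}, {red}, {blue}, {blue,red}. int(A) = ⋃ = {blue,red}
X∖A={green}, int(X∖A)={}, hence cl(A)={blue,green,red}
∂A: remove int from cl → {green}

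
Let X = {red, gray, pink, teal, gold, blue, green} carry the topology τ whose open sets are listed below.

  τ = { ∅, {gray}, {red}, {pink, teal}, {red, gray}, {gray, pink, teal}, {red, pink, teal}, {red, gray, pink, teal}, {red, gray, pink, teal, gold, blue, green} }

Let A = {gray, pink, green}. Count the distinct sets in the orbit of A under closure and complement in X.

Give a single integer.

10

X∖A={red, teal, gold, blue}, int(X∖A)={red}, hence cl(A)={gray, pink, teal, gold, blue, green}
Orbit (k=closure, c=complement):
  1. A     = {gray, pink, green}
  2. kA    = {gray, pink, teal, gold, blue, green}
  3. cA    = {red, teal, gold, blue}
  4. ckA   = {red}
  5. kcA   = {red, pink, teal, gold, blue, green}
  6. kckA  = {red, gold, blue, green}
  7. ckcA  = {gray}
  8. ckckA = {gray, pink, teal}
  9. kckcA = {gray, gold, blue, green}
  10. ckckcA = {red, pink, teal}
(closed under both — stop)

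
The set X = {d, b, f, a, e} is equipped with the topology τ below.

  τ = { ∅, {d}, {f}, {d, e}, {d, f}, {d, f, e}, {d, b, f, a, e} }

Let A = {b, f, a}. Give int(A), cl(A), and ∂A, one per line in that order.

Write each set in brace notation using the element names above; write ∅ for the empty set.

open subsets of A: ∅, {f}; so int(A) = {f}
closure: X∖int(X∖A) = X∖{d, e} = {b, f, a}
∂A = {b, f, a} minus {f} = {b, a}

int(A) = {f}
cl(A)  = {b, f, a}
∂A     = {b, a}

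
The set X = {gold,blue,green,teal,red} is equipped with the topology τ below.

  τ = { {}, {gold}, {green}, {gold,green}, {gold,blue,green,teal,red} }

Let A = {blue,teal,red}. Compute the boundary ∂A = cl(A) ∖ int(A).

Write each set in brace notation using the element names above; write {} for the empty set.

{blue,teal,red}

interior: largest open inside A is {} (from {})
cl via duality: int({gold,green}) = {gold,green}, so X∖{gold,green} = {blue,teal,red}
cl∖int = {blue,teal,red}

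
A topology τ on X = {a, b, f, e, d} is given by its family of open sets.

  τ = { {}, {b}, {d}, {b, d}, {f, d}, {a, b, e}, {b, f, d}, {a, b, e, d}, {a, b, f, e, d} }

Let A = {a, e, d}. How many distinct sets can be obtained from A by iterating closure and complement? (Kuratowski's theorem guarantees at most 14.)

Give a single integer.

closure: X∖int(X∖A) = X∖{b} = {a, f, e, d}
Let k=closure and c=complement:
  1. A     = {a, e, d}
  2. kA    = {a, f, e, d}
  3. cA    = {b, f}
  4. ckA   = {b}
  5. kcA   = {a, b, f, e}
  6. kckA  = {a, b, e}
  7. ckcA  = {d}
  8. ckckA = {f, d}
— saturated at 8

8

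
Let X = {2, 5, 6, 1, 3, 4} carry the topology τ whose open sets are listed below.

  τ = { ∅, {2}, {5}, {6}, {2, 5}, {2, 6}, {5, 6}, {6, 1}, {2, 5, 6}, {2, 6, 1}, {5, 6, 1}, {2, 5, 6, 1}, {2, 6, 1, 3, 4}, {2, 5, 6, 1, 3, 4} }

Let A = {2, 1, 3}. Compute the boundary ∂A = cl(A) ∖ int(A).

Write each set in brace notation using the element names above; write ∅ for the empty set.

{1, 3, 4}

interior: largest open inside A is {2} (from ∅, {2})
cl via duality: int({5, 6, 4}) = {5, 6}, so X∖{5, 6} = {2, 1, 3, 4}
cl∖int = {1, 3, 4}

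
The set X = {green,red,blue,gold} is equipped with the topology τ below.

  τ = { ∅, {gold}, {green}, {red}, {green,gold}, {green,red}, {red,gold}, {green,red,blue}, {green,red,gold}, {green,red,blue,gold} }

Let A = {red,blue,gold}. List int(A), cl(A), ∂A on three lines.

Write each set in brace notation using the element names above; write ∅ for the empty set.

int(A) = {red,gold}
cl(A)  = {red,blue,gold}
∂A     = {blue}

open subsets of A: ∅, {red}, {gold}, {red,gold}; so int(A) = {red,gold}
closure: X∖int(X∖A) = X∖{green} = {red,blue,gold}
∂A = {red,blue,gold} minus {red,gold} = {blue}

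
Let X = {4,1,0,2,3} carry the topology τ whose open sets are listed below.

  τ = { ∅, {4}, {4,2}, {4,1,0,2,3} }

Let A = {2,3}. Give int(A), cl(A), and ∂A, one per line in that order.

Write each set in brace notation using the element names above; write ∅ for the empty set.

int(A) = ∅
cl(A)  = {1,0,2,3}
∂A     = {1,0,2,3}

U open, U⊆A: ∅. int(A) = ⋃ = ∅
X∖A={4,1,0}, int(X∖A)={4}, hence cl(A)={1,0,2,3}
∂A: remove int from cl → {1,0,2,3}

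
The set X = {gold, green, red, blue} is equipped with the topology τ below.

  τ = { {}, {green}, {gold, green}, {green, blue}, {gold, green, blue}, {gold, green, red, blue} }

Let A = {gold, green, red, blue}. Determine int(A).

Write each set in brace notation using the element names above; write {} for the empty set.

open subsets of A: {}, {green}, {gold, green}, {green, blue}, {gold, green, blue}, {gold, green, red, blue}; so int(A) = {gold, green, red, blue}

{gold, green, red, blue}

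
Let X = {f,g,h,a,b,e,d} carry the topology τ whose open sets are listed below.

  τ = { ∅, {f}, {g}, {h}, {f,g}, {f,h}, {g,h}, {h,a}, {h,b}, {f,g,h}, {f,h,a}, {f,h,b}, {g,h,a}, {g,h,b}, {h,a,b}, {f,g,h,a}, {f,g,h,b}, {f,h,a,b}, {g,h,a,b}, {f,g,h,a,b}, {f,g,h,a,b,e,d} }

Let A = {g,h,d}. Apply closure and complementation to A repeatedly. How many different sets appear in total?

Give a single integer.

8

X∖A={f,a,b,e}, int(X∖A)={f}, hence cl(A)={g,h,a,b,e,d}
Orbit (k=closure, c=complement):
  1. A     = {g,h,d}
  2. kA    = {g,h,a,b,e,d}
  3. cA    = {f,a,b,e}
  4. ckA   = {f}
  5. kcA   = {f,a,b,e,d}
  6. kckA  = {f,e,d}
  7. ckcA  = {g,h}
  8. ckckA = {g,h,a,b}
(closed under both — stop)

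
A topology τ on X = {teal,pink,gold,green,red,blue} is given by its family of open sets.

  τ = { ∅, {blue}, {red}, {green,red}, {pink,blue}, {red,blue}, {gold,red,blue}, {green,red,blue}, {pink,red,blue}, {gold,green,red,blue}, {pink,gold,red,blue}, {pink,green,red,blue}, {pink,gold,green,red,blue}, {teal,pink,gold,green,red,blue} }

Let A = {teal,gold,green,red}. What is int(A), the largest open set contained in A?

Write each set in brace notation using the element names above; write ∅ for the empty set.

opens ⊆ A: ∅, {red}, {green,red}; union → int = {green,red}

{green,red}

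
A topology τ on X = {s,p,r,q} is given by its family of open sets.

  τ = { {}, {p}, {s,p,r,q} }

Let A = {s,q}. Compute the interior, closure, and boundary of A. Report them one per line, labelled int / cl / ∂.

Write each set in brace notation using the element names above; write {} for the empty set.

open subsets of A: {}; so int(A) = {}
closure: X∖int(X∖A) = X∖{p} = {s,r,q}
∂A = {s,r,q} minus {} = {s,r,q}

int(A) = {}
cl(A)  = {s,r,q}
∂A     = {s,r,q}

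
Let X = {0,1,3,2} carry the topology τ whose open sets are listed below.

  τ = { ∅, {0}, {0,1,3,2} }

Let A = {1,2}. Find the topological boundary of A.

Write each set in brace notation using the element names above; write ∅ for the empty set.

interior: largest open inside A is ∅ (from ∅)
cl via duality: int({0,3}) = {0}, so X∖{0} = {1,3,2}
cl∖int = {1,3,2}

{1,3,2}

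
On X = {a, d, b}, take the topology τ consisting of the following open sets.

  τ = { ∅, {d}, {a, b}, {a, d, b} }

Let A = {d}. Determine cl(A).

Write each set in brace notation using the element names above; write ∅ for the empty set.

complement {a, b}; its interior {a, b}; cl(A) = X∖{a, b} = {d}

{d}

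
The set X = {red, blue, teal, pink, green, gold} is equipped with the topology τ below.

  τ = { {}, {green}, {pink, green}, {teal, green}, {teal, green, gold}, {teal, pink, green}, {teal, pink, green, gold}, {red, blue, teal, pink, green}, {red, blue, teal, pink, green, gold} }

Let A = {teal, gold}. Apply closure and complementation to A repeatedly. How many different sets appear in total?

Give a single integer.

cl via duality: int({red, blue, pink, green}) = {pink, green}, so X∖{pink, green} = {red, blue, teal, gold}
Write k for closure, c for complement:
  1. A     = {teal, gold}
  2. kA    = {red, blue, teal, gold}
  3. cA    = {red, blue, pink, green}
  4. ckA   = {pink, green}
  5. kcA   = {red, blue, teal, pink, green, gold}
  6. ckcA  = {}
applying k or c yields no new set

6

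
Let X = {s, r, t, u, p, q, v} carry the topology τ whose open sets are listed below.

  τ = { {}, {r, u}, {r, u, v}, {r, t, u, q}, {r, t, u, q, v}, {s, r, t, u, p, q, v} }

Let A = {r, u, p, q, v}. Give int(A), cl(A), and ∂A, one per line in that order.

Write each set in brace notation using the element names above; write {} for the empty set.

U open, U⊆A: {}, {r, u}, {r, u, v}. int(A) = ⋃ = {r, u, v}
X∖A={s, t}, int(X∖A)={}, hence cl(A)={s, r, t, u, p, q, v}
∂A: remove int from cl → {s, t, p, q}

int(A) = {r, u, v}
cl(A)  = {s, r, t, u, p, q, v}
∂A     = {s, t, p, q}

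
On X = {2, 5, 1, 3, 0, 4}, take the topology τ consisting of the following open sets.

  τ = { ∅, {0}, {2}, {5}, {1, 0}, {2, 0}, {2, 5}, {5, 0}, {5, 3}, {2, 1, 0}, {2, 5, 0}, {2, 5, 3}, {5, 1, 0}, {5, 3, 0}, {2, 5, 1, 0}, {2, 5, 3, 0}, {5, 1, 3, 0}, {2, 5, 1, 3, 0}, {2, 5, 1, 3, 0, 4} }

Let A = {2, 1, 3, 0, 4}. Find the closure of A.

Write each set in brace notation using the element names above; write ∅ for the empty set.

complement {5}; its interior {5}; cl(A) = X∖{5} = {2, 1, 3, 0, 4}

{2, 1, 3, 0, 4}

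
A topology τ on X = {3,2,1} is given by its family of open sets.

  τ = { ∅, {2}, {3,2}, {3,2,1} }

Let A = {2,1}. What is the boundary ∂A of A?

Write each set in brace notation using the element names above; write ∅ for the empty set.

U open, U⊆A: ∅, {2}. int(A) = ⋃ = {2}
X∖A={3}, int(X∖A)=∅, hence cl(A)={3,2,1}
∂A: remove int from cl → {3,1}

{3,1}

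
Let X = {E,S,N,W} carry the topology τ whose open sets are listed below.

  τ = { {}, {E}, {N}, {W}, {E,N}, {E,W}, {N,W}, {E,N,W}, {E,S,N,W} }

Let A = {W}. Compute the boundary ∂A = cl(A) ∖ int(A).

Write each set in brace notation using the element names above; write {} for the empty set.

{S}

opens ⊆ A: {}, {W}; union → int = {W}
complement {E,S,N}; its interior {E,N}; cl(A) = X∖{E,N} = {S,W}
boundary = {S,W} ∖ {W} = {S}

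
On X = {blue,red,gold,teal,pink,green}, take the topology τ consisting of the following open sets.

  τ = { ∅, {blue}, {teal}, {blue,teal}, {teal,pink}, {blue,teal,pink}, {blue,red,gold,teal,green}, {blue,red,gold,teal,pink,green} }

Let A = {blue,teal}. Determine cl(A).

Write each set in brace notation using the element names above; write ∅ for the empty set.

{blue,red,gold,teal,pink,green}

complement {red,gold,pink,green}; its interior ∅; cl(A) = X∖∅ = {blue,red,gold,teal,pink,green}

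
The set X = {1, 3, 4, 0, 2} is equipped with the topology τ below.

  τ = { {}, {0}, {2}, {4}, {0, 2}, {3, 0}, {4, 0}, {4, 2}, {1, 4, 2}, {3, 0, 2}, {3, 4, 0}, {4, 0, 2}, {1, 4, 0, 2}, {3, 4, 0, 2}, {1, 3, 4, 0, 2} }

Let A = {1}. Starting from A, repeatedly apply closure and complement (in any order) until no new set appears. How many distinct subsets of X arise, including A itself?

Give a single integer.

4

closure: X∖int(X∖A) = X∖{3, 4, 0, 2} = {1}
Let k=closure and c=complement:
  1. A     = {1}
  2. cA    = {3, 4, 0, 2}
  3. kcA   = {1, 3, 4, 0, 2}
  4. ckcA  = {}
— saturated at 4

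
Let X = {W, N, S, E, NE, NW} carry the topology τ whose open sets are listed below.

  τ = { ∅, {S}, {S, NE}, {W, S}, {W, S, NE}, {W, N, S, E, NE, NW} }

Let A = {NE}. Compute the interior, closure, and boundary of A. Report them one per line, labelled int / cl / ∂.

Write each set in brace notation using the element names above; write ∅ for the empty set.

int(A) = ∅
cl(A)  = {N, E, NE, NW}
∂A     = {N, E, NE, NW}

open subsets of A: ∅; so int(A) = ∅
closure: X∖int(X∖A) = X∖{W, S} = {N, E, NE, NW}
∂A = {N, E, NE, NW} minus ∅ = {N, E, NE, NW}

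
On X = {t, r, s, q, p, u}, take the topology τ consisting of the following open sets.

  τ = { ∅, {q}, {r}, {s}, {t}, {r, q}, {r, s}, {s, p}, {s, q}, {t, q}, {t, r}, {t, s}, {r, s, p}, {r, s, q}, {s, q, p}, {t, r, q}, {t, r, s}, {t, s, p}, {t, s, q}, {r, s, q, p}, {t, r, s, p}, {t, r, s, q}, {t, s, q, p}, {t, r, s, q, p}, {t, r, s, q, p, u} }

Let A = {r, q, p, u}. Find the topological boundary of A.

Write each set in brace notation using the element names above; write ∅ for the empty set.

opens ⊆ A: ∅, {q}, {r}, {r, q}; union → int = {r, q}
complement {t, s}; its interior {t, s}; cl(A) = X∖{t, s} = {r, q, p, u}
boundary = {r, q, p, u} ∖ {r, q} = {p, u}

{p, u}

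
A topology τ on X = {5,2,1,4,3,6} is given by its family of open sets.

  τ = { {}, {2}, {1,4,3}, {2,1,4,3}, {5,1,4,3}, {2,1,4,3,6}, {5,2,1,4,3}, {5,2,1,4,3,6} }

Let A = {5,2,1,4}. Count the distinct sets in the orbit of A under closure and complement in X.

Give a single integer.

complement {3,6}; its interior {}; cl(A) = X∖{} = {5,2,1,4,3,6}
With k = closure, c = complement:
  1. A     = {5,2,1,4}
  2. kA    = {5,2,1,4,3,6}
  3. cA    = {3,6}
  4. ckA   = {}
  5. kcA   = {5,1,4,3,6}
  6. ckcA  = {2}
  7. kckcA = {2,6}
  8. ckckcA = {5,1,4,3}
k, c of each give nothing new

8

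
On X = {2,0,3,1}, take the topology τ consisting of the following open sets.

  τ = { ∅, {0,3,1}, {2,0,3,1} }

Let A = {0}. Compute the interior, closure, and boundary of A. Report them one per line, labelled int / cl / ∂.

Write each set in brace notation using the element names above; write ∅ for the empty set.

int(A) = ∅
cl(A)  = {2,0,3,1}
∂A     = {2,0,3,1}

interior: largest open inside A is ∅ (from ∅)
cl via duality: int({2,3,1}) = ∅, so X∖∅ = {2,0,3,1}
cl∖int = {2,0,3,1}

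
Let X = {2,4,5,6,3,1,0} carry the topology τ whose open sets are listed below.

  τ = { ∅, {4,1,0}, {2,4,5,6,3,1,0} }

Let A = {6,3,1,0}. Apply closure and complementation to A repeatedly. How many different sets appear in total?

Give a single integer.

4

complement {2,4,5}; its interior ∅; cl(A) = X∖∅ = {2,4,5,6,3,1,0}
With k = closure, c = complement:
  1. A     = {6,3,1,0}
  2. kA    = {2,4,5,6,3,1,0}
  3. cA    = {2,4,5}
  4. ckA   = ∅
k, c of each give nothing new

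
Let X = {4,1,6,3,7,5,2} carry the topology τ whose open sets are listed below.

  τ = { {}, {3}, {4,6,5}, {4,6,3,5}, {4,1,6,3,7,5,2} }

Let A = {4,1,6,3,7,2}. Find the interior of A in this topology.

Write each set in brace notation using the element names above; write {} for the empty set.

{3}

U open, U⊆A: {}, {3}. int(A) = ⋃ = {3}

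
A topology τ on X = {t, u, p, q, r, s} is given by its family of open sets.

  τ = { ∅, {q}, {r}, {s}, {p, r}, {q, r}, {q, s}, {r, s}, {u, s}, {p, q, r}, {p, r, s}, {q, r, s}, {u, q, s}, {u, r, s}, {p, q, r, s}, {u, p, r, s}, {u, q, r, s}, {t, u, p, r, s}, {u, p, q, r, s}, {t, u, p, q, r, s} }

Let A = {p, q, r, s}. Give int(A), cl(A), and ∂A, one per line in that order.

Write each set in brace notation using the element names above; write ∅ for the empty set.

opens ⊆ A: ∅, {q}, {r}, {s}, {q, r}, {r, s}, {p, r}, {q, s}, {p, r, s}, {p, q, r}, {q, r, s}, {p, q, r, s}; union → int = {p, q, r, s}
complement {t, u}; its interior ∅; cl(A) = X∖∅ = {t, u, p, q, r, s}
boundary = {t, u, p, q, r, s} ∖ {p, q, r, s} = {t, u}

int(A) = {p, q, r, s}
cl(A)  = {t, u, p, q, r, s}
∂A     = {t, u}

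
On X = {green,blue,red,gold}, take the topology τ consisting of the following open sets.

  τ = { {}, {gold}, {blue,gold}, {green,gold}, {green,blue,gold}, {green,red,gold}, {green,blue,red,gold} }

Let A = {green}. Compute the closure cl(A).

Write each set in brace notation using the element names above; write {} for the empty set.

X∖A={blue,red,gold}, int(X∖A)={blue,gold}, hence cl(A)={green,red}

{green,red}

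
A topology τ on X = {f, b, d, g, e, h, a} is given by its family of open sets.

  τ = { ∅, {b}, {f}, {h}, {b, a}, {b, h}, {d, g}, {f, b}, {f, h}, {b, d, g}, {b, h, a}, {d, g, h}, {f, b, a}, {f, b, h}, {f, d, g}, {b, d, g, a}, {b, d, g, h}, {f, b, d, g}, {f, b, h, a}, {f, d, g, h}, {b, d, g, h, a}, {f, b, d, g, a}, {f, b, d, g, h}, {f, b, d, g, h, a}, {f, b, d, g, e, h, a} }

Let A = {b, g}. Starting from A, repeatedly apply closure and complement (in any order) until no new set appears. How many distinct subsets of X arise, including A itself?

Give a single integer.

X∖A={f, d, e, h, a}, int(X∖A)={f, h}, hence cl(A)={b, d, g, e, a}
Orbit (k=closure, c=complement):
  1. A     = {b, g}
  2. kA    = {b, d, g, e, a}
  3. cA    = {f, d, e, h, a}
  4. ckA   = {f, h}
  5. kcA   = {f, d, g, e, h, a}
  6. kckA  = {f, e, h}
  7. ckcA  = {b}
  8. ckckA = {b, d, g, a}
  9. kckcA = {b, e, a}
  10. ckckcA = {f, d, g, h}
  11. kckckcA = {f, d, g, e, h}
  12. ckckckcA = {b, a}
(closed under both — stop)

12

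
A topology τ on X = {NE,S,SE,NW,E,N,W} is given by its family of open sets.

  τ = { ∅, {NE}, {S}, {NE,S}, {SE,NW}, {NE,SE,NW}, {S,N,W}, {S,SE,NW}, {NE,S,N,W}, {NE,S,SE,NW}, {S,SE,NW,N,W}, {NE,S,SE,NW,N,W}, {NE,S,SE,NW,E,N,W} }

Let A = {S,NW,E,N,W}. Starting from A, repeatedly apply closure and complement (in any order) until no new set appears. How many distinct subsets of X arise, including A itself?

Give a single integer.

cl via duality: int({NE,SE}) = {NE}, so X∖{NE} = {S,SE,NW,E,N,W}
Write k for closure, c for complement:
  1. A     = {S,NW,E,N,W}
  2. kA    = {S,SE,NW,E,N,W}
  3. cA    = {NE,SE}
  4. ckA   = {NE}
  5. kcA   = {NE,SE,NW,E}
  6. kckA  = {NE,E}
  7. ckcA  = {S,N,W}
  8. ckckA = {S,SE,NW,N,W}
  9. kckcA = {S,E,N,W}
  10. ckckcA = {NE,SE,NW}
applying k or c yields no new set

10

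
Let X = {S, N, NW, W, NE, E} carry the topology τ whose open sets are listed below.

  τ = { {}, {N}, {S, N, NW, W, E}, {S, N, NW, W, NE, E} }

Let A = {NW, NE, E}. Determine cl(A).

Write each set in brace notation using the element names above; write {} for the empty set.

X∖A={S, N, W}, int(X∖A)={N}, hence cl(A)={S, NW, W, NE, E}

{S, NW, W, NE, E}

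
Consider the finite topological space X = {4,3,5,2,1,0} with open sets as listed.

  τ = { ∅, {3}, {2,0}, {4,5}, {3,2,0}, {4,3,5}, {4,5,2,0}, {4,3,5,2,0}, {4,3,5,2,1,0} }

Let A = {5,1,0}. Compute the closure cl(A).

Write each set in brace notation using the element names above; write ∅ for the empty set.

closure: X∖int(X∖A) = X∖{3} = {4,5,2,1,0}

{4,5,2,1,0}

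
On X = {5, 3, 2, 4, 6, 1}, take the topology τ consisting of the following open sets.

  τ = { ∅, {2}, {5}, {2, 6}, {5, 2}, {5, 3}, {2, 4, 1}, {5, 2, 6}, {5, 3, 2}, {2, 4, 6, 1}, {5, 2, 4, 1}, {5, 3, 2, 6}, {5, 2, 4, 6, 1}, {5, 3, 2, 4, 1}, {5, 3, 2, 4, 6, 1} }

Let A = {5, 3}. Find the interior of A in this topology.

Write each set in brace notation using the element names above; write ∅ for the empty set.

{5, 3}

U open, U⊆A: ∅, {5}, {5, 3}. int(A) = ⋃ = {5, 3}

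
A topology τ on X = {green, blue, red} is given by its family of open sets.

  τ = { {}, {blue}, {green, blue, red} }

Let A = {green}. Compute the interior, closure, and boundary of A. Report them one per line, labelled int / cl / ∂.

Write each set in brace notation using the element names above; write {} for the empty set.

int(A) = {}
cl(A)  = {green, red}
∂A     = {green, red}

interior: largest open inside A is {} (from {})
cl via duality: int({blue, red}) = {blue}, so X∖{blue} = {green, red}
cl∖int = {green, red}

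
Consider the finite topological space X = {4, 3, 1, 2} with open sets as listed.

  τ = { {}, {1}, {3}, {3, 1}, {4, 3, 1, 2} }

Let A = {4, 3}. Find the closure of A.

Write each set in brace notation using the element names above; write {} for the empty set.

{4, 3, 2}

X∖A={1, 2}, int(X∖A)={1}, hence cl(A)={4, 3, 2}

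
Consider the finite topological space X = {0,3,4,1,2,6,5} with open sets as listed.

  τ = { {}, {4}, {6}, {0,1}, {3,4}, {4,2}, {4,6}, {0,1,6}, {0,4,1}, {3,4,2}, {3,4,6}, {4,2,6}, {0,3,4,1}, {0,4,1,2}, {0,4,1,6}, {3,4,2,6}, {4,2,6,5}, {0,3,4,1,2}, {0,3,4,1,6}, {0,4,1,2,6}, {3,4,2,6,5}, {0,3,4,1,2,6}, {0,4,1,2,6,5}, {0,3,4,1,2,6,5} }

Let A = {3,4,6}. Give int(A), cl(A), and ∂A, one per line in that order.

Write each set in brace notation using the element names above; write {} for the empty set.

int(A) = {3,4,6}
cl(A)  = {3,4,2,6,5}
∂A     = {2,5}

opens ⊆ A: {}, {6}, {4}, {3,4}, {4,6}, {3,4,6}; union → int = {3,4,6}
complement {0,1,2,5}; its interior {0,1}; cl(A) = X∖{0,1} = {3,4,2,6,5}
boundary = {3,4,2,6,5} ∖ {3,4,6} = {2,5}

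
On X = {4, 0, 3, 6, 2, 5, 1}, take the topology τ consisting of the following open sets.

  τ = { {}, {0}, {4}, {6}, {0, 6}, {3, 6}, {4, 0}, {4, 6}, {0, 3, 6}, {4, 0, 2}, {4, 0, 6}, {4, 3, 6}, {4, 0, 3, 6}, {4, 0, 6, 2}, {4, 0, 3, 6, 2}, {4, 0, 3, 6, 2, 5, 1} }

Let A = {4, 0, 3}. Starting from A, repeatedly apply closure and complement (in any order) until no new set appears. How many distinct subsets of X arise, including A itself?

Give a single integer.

10

closure: X∖int(X∖A) = X∖{6} = {4, 0, 3, 2, 5, 1}
Let k=closure and c=complement:
  1. A     = {4, 0, 3}
  2. kA    = {4, 0, 3, 2, 5, 1}
  3. cA    = {6, 2, 5, 1}
  4. ckA   = {6}
  5. kcA   = {3, 6, 2, 5, 1}
  6. kckA  = {3, 6, 5, 1}
  7. ckcA  = {4, 0}
  8. ckckA = {4, 0, 2}
  9. kckcA = {4, 0, 2, 5, 1}
  10. ckckcA = {3, 6}
— saturated at 10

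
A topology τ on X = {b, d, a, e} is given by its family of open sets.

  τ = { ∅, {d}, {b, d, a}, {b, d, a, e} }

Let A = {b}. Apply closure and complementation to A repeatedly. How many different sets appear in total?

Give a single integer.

6

cl via duality: int({d, a, e}) = {d}, so X∖{d} = {b, a, e}
Write k for closure, c for complement:
  1. A     = {b}
  2. kA    = {b, a, e}
  3. cA    = {d, a, e}
  4. ckA   = {d}
  5. kcA   = {b, d, a, e}
  6. ckcA  = ∅
applying k or c yields no new set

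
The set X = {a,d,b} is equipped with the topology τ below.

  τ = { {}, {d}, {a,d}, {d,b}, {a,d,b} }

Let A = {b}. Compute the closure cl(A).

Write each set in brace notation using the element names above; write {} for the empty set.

cl via duality: int({a,d}) = {a,d}, so X∖{a,d} = {b}

{b}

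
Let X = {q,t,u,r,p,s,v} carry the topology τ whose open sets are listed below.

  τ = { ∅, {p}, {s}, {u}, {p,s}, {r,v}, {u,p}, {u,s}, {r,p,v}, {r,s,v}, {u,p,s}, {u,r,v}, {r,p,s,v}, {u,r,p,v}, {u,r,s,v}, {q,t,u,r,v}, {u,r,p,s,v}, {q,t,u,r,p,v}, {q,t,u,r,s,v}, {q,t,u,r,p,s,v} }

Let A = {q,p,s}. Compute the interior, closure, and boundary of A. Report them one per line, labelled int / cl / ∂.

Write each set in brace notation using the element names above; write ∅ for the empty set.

opens ⊆ A: ∅, {p}, {s}, {p,s}; union → int = {p,s}
complement {t,u,r,v}; its interior {u,r,v}; cl(A) = X∖{u,r,v} = {q,t,p,s}
boundary = {q,t,p,s} ∖ {p,s} = {q,t}

int(A) = {p,s}
cl(A)  = {q,t,p,s}
∂A     = {q,t}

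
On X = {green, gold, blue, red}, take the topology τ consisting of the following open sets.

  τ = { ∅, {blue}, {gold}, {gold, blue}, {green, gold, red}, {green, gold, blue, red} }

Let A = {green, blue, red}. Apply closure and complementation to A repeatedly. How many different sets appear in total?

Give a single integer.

4

closure: X∖int(X∖A) = X∖{gold} = {green, blue, red}
Let k=closure and c=complement:
  1. A     = {green, blue, red}
  2. cA    = {gold}
  3. kcA   = {green, gold, red}
  4. ckcA  = {blue}
— saturated at 4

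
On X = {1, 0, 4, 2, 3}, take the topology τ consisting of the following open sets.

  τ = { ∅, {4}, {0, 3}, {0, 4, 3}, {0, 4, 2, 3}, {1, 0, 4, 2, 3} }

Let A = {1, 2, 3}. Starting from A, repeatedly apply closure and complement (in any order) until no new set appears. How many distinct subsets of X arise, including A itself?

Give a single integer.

8

complement {0, 4}; its interior {4}; cl(A) = X∖{4} = {1, 0, 2, 3}
With k = closure, c = complement:
  1. A     = {1, 2, 3}
  2. kA    = {1, 0, 2, 3}
  3. cA    = {0, 4}
  4. ckA   = {4}
  5. kcA   = {1, 0, 4, 2, 3}
  6. kckA  = {1, 4, 2}
  7. ckcA  = ∅
  8. ckckA = {0, 3}
k, c of each give nothing new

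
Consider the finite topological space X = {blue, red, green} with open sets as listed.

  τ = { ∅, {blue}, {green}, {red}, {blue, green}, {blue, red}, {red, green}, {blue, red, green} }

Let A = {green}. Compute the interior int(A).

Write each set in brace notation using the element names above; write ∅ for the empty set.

{green}

U open, U⊆A: ∅, {green}. int(A) = ⋃ = {green}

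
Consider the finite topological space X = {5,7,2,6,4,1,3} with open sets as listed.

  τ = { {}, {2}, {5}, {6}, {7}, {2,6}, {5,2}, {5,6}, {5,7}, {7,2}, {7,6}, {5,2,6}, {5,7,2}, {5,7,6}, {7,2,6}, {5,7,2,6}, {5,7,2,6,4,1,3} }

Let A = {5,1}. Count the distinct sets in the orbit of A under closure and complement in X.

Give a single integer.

6

X∖A={7,2,6,4,3}, int(X∖A)={7,2,6}, hence cl(A)={5,4,1,3}
Orbit (k=closure, c=complement):
  1. A     = {5,1}
  2. kA    = {5,4,1,3}
  3. cA    = {7,2,6,4,3}
  4. ckA   = {7,2,6}
  5. kcA   = {7,2,6,4,1,3}
  6. ckcA  = {5}
(closed under both — stop)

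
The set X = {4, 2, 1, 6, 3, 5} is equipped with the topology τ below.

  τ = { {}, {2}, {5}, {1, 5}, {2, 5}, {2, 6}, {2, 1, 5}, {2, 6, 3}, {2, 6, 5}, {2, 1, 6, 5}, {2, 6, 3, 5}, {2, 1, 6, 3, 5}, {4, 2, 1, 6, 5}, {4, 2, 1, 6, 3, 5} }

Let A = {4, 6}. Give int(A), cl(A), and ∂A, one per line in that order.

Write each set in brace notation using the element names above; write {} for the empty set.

int(A) = {}
cl(A)  = {4, 6, 3}
∂A     = {4, 6, 3}

opens ⊆ A: {}; union → int = {}
complement {2, 1, 3, 5}; its interior {2, 1, 5}; cl(A) = X∖{2, 1, 5} = {4, 6, 3}
boundary = {4, 6, 3} ∖ {} = {4, 6, 3}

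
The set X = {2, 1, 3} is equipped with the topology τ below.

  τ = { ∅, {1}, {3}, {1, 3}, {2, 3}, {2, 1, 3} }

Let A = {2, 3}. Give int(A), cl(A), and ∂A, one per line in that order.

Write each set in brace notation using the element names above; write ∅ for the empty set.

interior: largest open inside A is {2, 3} (from ∅, {3}, {2, 3})
cl via duality: int({1}) = {1}, so X∖{1} = {2, 3}
cl∖int = ∅

int(A) = {2, 3}
cl(A)  = {2, 3}
∂A     = ∅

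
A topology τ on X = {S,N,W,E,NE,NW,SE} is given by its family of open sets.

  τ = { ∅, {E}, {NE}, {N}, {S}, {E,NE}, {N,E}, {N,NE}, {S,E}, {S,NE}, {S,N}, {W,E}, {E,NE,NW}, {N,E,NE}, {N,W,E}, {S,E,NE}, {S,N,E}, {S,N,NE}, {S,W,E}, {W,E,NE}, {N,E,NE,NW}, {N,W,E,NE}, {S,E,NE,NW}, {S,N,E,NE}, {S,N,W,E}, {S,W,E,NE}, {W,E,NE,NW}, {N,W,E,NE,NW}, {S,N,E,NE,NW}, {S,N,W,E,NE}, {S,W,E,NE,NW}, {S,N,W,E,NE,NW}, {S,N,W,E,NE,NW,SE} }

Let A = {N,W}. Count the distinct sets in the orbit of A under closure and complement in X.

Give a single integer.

8

closure: X∖int(X∖A) = X∖{S,E,NE,NW} = {N,W,SE}
Let k=closure and c=complement:
  1. A     = {N,W}
  2. kA    = {N,W,SE}
  3. cA    = {S,E,NE,NW,SE}
  4. ckA   = {S,E,NE,NW}
  5. kcA   = {S,W,E,NE,NW,SE}
  6. ckcA  = {N}
  7. kckcA = {N,SE}
  8. ckckcA = {S,W,E,NE,NW}
— saturated at 8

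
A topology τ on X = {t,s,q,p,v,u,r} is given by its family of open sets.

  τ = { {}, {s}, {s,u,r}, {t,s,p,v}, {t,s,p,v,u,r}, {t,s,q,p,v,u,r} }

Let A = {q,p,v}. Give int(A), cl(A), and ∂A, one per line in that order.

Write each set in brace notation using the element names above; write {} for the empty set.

open subsets of A: {}; so int(A) = {}
closure: X∖int(X∖A) = X∖{s,u,r} = {t,q,p,v}
∂A = {t,q,p,v} minus {} = {t,q,p,v}

int(A) = {}
cl(A)  = {t,q,p,v}
∂A     = {t,q,p,v}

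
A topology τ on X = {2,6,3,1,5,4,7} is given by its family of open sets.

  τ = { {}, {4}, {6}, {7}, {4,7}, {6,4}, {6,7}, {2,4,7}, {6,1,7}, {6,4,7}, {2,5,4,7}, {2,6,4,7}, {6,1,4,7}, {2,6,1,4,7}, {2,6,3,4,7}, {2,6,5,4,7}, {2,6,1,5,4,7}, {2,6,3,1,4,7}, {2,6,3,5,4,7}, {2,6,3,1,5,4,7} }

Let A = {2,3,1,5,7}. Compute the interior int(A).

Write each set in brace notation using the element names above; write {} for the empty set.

{7}

open subsets of A: {}, {7}; so int(A) = {7}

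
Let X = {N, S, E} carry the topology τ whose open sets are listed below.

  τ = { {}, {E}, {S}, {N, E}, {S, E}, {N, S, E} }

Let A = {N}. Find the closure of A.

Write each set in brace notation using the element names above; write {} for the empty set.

closure: X∖int(X∖A) = X∖{S, E} = {N}

{N}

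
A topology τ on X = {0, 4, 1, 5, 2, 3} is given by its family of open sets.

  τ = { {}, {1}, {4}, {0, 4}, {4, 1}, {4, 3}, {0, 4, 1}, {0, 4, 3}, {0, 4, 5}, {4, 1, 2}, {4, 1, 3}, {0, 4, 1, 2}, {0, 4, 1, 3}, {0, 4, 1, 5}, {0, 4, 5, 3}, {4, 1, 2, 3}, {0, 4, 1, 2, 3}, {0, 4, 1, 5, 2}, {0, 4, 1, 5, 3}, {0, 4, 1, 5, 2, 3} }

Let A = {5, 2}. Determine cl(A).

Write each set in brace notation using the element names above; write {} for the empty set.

cl via duality: int({0, 4, 1, 3}) = {0, 4, 1, 3}, so X∖{0, 4, 1, 3} = {5, 2}

{5, 2}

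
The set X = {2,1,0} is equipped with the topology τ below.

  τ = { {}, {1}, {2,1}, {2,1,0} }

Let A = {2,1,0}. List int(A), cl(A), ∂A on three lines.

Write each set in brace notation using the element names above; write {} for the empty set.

int(A) = {2,1,0}
cl(A)  = {2,1,0}
∂A     = {}

interior: largest open inside A is {2,1,0} (from {}, {1}, {2,1}, {2,1,0})
cl via duality: int({}) = {}, so X∖{} = {2,1,0}
cl∖int = {}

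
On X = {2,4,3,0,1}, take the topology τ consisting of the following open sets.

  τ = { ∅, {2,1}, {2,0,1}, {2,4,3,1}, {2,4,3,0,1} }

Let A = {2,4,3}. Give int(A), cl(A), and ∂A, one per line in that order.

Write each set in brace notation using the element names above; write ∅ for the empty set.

open subsets of A: ∅; so int(A) = ∅
closure: X∖int(X∖A) = X∖∅ = {2,4,3,0,1}
∂A = {2,4,3,0,1} minus ∅ = {2,4,3,0,1}

int(A) = ∅
cl(A)  = {2,4,3,0,1}
∂A     = {2,4,3,0,1}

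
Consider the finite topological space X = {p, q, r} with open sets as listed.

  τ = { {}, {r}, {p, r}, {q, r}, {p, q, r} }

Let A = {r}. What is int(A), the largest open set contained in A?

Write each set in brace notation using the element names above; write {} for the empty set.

{r}

open subsets of A: {}, {r}; so int(A) = {r}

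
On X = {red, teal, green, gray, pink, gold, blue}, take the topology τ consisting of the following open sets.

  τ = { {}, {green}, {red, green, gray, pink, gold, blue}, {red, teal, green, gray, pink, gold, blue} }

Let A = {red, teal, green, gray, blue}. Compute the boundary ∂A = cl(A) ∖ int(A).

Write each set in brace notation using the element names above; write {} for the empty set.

{red, teal, gray, pink, gold, blue}

open subsets of A: {}, {green}; so int(A) = {green}
closure: X∖int(X∖A) = X∖{} = {red, teal, green, gray, pink, gold, blue}
∂A = {red, teal, green, gray, pink, gold, blue} minus {green} = {red, teal, gray, pink, gold, blue}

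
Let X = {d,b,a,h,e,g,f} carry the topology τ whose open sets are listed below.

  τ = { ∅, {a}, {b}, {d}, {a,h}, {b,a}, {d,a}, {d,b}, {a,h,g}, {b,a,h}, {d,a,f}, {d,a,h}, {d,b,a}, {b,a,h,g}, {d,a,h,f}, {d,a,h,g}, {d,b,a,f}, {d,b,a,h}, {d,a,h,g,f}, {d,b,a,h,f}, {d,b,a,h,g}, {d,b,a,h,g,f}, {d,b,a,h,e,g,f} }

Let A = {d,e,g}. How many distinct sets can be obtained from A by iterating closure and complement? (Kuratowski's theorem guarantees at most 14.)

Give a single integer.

8

complement {b,a,h,f}; its interior {b,a,h}; cl(A) = X∖{b,a,h} = {d,e,g,f}
With k = closure, c = complement:
  1. A     = {d,e,g}
  2. kA    = {d,e,g,f}
  3. cA    = {b,a,h,f}
  4. ckA   = {b,a,h}
  5. kcA   = {b,a,h,e,g,f}
  6. ckcA  = {d}
  7. kckcA = {d,e,f}
  8. ckckcA = {b,a,h,g}
k, c of each give nothing new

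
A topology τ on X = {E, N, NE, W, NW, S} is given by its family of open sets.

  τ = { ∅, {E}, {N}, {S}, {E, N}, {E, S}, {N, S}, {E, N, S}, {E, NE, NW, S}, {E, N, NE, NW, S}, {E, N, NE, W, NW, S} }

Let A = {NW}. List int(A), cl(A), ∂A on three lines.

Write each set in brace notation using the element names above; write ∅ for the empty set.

open subsets of A: ∅; so int(A) = ∅
closure: X∖int(X∖A) = X∖{E, N, S} = {NE, W, NW}
∂A = {NE, W, NW} minus ∅ = {NE, W, NW}

int(A) = ∅
cl(A)  = {NE, W, NW}
∂A     = {NE, W, NW}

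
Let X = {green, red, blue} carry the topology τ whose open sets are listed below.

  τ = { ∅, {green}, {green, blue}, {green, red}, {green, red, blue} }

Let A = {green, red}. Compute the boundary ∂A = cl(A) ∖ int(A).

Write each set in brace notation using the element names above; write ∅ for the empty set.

{blue}

open subsets of A: ∅, {green}, {green, red}; so int(A) = {green, red}
closure: X∖int(X∖A) = X∖∅ = {green, red, blue}
∂A = {green, red, blue} minus {green, red} = {blue}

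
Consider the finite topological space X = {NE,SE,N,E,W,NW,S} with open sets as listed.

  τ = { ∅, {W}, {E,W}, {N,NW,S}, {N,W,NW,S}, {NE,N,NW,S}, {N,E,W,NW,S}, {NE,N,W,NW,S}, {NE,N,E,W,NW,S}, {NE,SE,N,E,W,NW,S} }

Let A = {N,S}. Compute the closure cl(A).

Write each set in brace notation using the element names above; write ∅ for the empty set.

cl via duality: int({NE,SE,E,W,NW}) = {E,W}, so X∖{E,W} = {NE,SE,N,NW,S}

{NE,SE,N,NW,S}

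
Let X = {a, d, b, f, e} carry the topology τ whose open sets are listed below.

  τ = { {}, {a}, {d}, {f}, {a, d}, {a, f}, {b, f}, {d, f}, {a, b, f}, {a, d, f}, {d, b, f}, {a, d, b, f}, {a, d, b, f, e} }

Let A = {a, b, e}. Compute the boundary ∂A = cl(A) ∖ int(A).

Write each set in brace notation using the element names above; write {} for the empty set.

U open, U⊆A: {}, {a}. int(A) = ⋃ = {a}
X∖A={d, f}, int(X∖A)={d, f}, hence cl(A)={a, b, e}
∂A: remove int from cl → {b, e}

{b, e}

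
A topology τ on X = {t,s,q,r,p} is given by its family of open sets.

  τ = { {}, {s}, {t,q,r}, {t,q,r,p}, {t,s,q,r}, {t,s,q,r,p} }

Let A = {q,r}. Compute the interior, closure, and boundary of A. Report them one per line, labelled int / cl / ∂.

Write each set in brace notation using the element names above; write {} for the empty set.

interior: largest open inside A is {} (from {})
cl via duality: int({t,s,p}) = {s}, so X∖{s} = {t,q,r,p}
cl∖int = {t,q,r,p}

int(A) = {}
cl(A)  = {t,q,r,p}
∂A     = {t,q,r,p}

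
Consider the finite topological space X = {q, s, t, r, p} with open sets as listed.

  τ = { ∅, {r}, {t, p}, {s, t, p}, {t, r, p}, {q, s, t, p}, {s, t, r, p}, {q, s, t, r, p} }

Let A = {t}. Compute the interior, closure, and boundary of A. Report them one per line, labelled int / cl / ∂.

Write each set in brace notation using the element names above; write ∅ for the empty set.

U open, U⊆A: ∅. int(A) = ⋃ = ∅
X∖A={q, s, r, p}, int(X∖A)={r}, hence cl(A)={q, s, t, p}
∂A: remove int from cl → {q, s, t, p}

int(A) = ∅
cl(A)  = {q, s, t, p}
∂A     = {q, s, t, p}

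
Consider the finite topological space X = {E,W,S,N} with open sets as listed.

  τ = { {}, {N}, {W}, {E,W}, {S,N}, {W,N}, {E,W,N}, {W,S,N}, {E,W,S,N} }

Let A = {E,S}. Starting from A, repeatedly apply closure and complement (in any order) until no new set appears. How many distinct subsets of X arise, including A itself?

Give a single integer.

4

cl via duality: int({W,N}) = {W,N}, so X∖{W,N} = {E,S}
Write k for closure, c for complement:
  1. A     = {E,S}
  2. cA    = {W,N}
  3. kcA   = {E,W,S,N}
  4. ckcA  = {}
applying k or c yields no new set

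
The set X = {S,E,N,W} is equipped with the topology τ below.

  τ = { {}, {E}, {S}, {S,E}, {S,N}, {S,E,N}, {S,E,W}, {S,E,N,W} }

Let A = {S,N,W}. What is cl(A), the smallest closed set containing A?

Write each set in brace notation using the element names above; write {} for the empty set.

{S,N,W}

cl via duality: int({E}) = {E}, so X∖{E} = {S,N,W}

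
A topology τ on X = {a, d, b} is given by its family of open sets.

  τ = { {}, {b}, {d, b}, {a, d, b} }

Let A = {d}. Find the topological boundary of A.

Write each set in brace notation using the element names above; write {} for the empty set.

U open, U⊆A: {}. int(A) = ⋃ = {}
X∖A={a, b}, int(X∖A)={b}, hence cl(A)={a, d}
∂A: remove int from cl → {a, d}

{a, d}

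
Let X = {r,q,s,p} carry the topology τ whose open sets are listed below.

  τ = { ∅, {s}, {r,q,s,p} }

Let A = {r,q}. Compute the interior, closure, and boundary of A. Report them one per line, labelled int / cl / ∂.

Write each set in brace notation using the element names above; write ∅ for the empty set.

int(A) = ∅
cl(A)  = {r,q,p}
∂A     = {r,q,p}

interior: largest open inside A is ∅ (from ∅)
cl via duality: int({s,p}) = {s}, so X∖{s} = {r,q,p}
cl∖int = {r,q,p}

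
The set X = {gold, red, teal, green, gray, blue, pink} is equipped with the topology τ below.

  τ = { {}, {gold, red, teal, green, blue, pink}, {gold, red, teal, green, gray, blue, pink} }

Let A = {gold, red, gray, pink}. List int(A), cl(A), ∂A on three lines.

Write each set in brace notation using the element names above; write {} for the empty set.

open subsets of A: {}; so int(A) = {}
closure: X∖int(X∖A) = X∖{} = {gold, red, teal, green, gray, blue, pink}
∂A = {gold, red, teal, green, gray, blue, pink} minus {} = {gold, red, teal, green, gray, blue, pink}

int(A) = {}
cl(A)  = {gold, red, teal, green, gray, blue, pink}
∂A     = {gold, red, teal, green, gray, blue, pink}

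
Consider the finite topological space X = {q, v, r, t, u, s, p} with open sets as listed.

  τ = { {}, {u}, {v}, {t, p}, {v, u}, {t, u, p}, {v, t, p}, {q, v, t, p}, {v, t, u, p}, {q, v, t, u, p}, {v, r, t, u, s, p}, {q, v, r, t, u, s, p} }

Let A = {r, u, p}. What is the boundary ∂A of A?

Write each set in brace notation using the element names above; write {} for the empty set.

U open, U⊆A: {}, {u}. int(A) = ⋃ = {u}
X∖A={q, v, t, s}, int(X∖A)={v}, hence cl(A)={q, r, t, u, s, p}
∂A: remove int from cl → {q, r, t, s, p}

{q, r, t, s, p}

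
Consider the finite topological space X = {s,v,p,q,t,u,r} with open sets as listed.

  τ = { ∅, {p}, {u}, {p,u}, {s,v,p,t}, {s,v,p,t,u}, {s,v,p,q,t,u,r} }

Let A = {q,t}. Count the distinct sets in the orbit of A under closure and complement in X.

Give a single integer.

complement {s,v,p,u,r}; its interior {p,u}; cl(A) = X∖{p,u} = {s,v,q,t,r}
With k = closure, c = complement:
  1. A     = {q,t}
  2. kA    = {s,v,q,t,r}
  3. cA    = {s,v,p,u,r}
  4. ckA   = {p,u}
  5. kcA   = {s,v,p,q,t,u,r}
  6. ckcA  = ∅
k, c of each give nothing new

6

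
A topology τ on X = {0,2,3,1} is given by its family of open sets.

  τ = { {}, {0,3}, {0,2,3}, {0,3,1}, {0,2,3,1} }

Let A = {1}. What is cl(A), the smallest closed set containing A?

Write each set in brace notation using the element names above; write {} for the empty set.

{1}

complement {0,2,3}; its interior {0,2,3}; cl(A) = X∖{0,2,3} = {1}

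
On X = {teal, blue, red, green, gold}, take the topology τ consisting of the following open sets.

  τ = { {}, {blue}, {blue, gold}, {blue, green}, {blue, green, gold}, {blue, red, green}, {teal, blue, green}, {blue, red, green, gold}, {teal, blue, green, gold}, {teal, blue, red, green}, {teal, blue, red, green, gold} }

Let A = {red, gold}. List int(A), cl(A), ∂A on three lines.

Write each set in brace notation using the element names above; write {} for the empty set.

interior: largest open inside A is {} (from {})
cl via duality: int({teal, blue, green}) = {teal, blue, green}, so X∖{teal, blue, green} = {red, gold}
cl∖int = {red, gold}

int(A) = {}
cl(A)  = {red, gold}
∂A     = {red, gold}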